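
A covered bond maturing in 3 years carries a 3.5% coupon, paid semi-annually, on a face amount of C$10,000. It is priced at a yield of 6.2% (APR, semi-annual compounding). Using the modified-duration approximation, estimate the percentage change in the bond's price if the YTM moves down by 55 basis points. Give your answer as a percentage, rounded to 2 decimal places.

+1.53%

Periodic yield y = 0.031. Modified duration first:
  t   CF        PV=CF/(1+0.031)^t    t·PV
  1       175.00       169.7381       169.7381
  2       175.00       164.6345       329.2689
  3       175.00       159.6842       479.0527
  4       175.00       154.8829       619.5315
  5       175.00       150.2259       751.1293
  6    10,175.00     8,471.9313    50,831.5879
  Σ                  9,271.0969    53,180.3085
P = 9,271.0969; D_Mac = 5.73614 half-year periods = 2.86807 yrs; D_mod = 2.86807/(1+0.031) = 2.78183 yrs.
ΔP/P ≈ -D_mod · Δy = -2.78183 × (-0.0055) = +0.015300 = +1.5300%.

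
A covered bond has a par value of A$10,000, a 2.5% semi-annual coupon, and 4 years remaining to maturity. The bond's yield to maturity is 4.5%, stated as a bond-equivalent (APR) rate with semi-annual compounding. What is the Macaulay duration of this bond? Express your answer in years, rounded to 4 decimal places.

Periodic yield y = 0.0225. Discount each cash flow and weight by its period:
  t   CF        PV=CF/(1+0.0225)^t    t·PV
  1       125.00       122.2494       122.2494
  2       125.00       119.5593       239.1186
  3       125.00       116.9284       350.7852
  4       125.00       114.3554       457.4217
  5       125.00       111.8390       559.1952
  6       125.00       109.3780       656.2682
  7       125.00       106.9712       748.7983
  8    10,125.00     8,474.0008    67,792.0061
  Σ                  9,275.2815    70,925.8426
Price P = Σ PV = 9,275.2815.
Macaulay duration = Σ(t·PV) / P = 70,925.8426 / 9,275.2815 = 7.64676 half-year periods.
In years: 7.64676 / 2 = 3.82338 years.

3.8234 years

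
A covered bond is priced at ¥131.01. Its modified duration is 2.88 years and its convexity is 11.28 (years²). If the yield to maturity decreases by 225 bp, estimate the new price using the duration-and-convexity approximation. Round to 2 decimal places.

Duration effect: -D_mod·Δy = -2.88 × (-0.0225) = +0.064800
Convexity effect: ½·C·(Δy)² = 0.5 × 11.28 × (-0.0225)² = +0.00285525
ΔP/P ≈ +0.064800 + 0.00285525 = +0.06765525
New price ≈ 131.01 × (1 + 0.06765525) = 139.8735143025.

¥139.87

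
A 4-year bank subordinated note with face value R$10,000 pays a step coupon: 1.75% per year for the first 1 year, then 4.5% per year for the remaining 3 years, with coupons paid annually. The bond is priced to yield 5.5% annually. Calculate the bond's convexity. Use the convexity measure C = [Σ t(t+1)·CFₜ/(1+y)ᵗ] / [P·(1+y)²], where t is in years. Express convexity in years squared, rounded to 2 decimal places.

With y = 0.055:
  t   CF        PV=CF/(1+0.055)^t    t·PV        t(t+1)·PV
  1       175.00       165.8768       165.8768         331.7536
  2       450.00       404.3036       808.6072       2,425.8215
  3       450.00       383.2261     1,149.6784       4,598.7138
  4    10,450.00     8,435.4150    33,741.6599     168,708.2994
  Σ                  9,388.8215    35,865.8223     176,064.5882
P = 9,388.8215.
Convexity = Σ t(t+1)·PV / [P·(1+y)²] = 176,064.5882 / (9,388.8215 × 1.113025) = 16.84830.

16.85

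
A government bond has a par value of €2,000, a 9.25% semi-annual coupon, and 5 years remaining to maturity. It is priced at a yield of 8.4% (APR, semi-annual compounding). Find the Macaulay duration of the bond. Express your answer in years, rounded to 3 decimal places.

Periodic yield y = 0.042. Discount each cash flow and weight by its period:
  t   CF        PV=CF/(1+0.042)^t    t·PV
  1        92.50        88.7716        88.7716
  2        92.50        85.1935       170.3869
  3        92.50        81.7596       245.2787
  4        92.50        78.4641       313.8563
  5        92.50        75.3014       376.5071
  6        92.50        72.2662       433.5974
  7        92.50        69.3534       485.4737
  8        92.50        66.5580       532.4637
  9        92.50        63.8752       574.8768
  10    2,092.50     1,386.7184    13,867.1840
  Σ                  2,068.2613    17,088.3961
Price P = Σ PV = 2,068.2613.
Macaulay duration = Σ(t·PV) / P = 17,088.3961 / 2,068.2613 = 8.26220 half-year periods.
In years: 8.26220 / 2 = 4.13110 years.

4.131 years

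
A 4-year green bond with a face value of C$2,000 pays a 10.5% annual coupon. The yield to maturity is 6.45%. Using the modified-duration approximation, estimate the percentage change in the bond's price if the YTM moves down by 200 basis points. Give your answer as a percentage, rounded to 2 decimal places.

Periodic yield y = 0.0645. Modified duration first:
  t   CF        PV=CF/(1+0.0645)^t    t·PV
  1       210.00       197.2757       197.2757
  2       210.00       185.3224       370.6448
  3       210.00       174.0934       522.2802
  4     2,210.00     1,721.1139     6,884.4556
  Σ                  2,277.8054     7,974.6563
P = 2,277.8054; D_Mac = 3.50103 yrs; D_mod = 3.50103/(1+0.0645) = 3.28889 yrs.
ΔP/P ≈ -D_mod · Δy = -3.28889 × (-0.02) = +0.065778 = +6.5778%.

+6.58%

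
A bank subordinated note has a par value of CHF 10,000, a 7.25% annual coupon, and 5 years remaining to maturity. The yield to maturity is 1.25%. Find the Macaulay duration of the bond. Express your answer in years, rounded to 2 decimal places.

4.45 years

Periodic yield y = 0.0125. Discount each cash flow and weight by its year:
  t   CF        PV=CF/(1+0.0125)^t    t·PV
  1       725.00       716.0494       716.0494
  2       725.00       707.2093     1,414.4185
  3       725.00       698.4783     2,095.4349
  4       725.00       689.8551     2,759.4204
  5    10,725.00    10,079.1090    50,395.5449
  Σ                 12,890.7010    57,380.8681
Price P = Σ PV = 12,890.7010.
Macaulay duration = Σ(t·PV) / P = 57,380.8681 / 12,890.7010 = 4.45134 years.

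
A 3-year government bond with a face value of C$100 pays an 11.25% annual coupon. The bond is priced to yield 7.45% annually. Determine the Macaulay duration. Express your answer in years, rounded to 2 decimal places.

2.72 years

Periodic yield y = 0.0745. Discount each cash flow and weight by its year:
  t   CF        PV=CF/(1+0.0745)^t    t·PV
  1        11.25        10.4700        10.4700
  2        11.25         9.7441        19.4881
  3       111.25        89.6769       269.0308
  Σ                    109.8910       298.9889
Price P = Σ PV = 109.8910.
Macaulay duration = Σ(t·PV) / P = 298.9889 / 109.8910 = 2.72078 years.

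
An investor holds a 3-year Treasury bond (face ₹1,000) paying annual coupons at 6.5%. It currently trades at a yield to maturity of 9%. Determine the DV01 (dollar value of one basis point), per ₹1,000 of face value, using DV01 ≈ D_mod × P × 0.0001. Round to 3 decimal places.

₹0.242

Periodic yield y = 0.09.
  t   CF        PV=CF/(1+0.09)^t    t·PV
  1        65.00        59.6330        59.6330
  2        65.00        54.7092       109.4184
  3     1,065.00       822.3754     2,467.1262
  Σ                    936.7176     2,636.1776
P = 936.7176; D_Mac = 2.81427 yrs; D_mod = 2.58190 yrs.
DV01 ≈ 2.58190 × 936.7176 × 0.0001 = 0.241851.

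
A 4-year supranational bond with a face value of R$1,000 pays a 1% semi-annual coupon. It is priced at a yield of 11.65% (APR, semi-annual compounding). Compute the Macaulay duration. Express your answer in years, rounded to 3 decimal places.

3.911 years

Periodic yield y = 0.05825. Discount each cash flow and weight by its period:
  t   CF        PV=CF/(1+0.05825)^t    t·PV
  1         5.00         4.7248         4.7248
  2         5.00         4.4647         8.9294
  3         5.00         4.2190        12.6569
  4         5.00         3.9867        15.9469
  5         5.00         3.7673        18.8364
  6         5.00         3.5599        21.3595
  7         5.00         3.3640        23.5478
  8     1,005.00       638.9397     5,111.5173
  Σ                    667.0260     5,217.5190
Price P = Σ PV = 667.0260.
Macaulay duration = Σ(t·PV) / P = 5,217.5190 / 667.0260 = 7.82206 half-year periods.
In years: 7.82206 / 2 = 3.91103 years.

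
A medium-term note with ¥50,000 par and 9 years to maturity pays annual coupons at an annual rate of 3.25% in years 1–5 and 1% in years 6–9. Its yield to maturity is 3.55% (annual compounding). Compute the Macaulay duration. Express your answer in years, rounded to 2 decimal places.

7.97 years

Periodic yield y = 0.0355. Discount each cash flow and weight by its year:
  t   CF        PV=CF/(1+0.0355)^t    t·PV
  1     1,625.00     1,569.2902     1,569.2902
  2     1,625.00     1,515.4903     3,030.9806
  3     1,625.00     1,463.5348     4,390.6044
  4     1,625.00     1,413.3605     5,653.4420
  5     1,625.00     1,364.9063     6,824.5317
  6       500.00       405.5733     2,433.4400
  7       500.00       391.6691     2,741.6835
  8       500.00       378.2415     3,025.9320
  9    50,500.00    36,892.7007   332,034.3067
  Σ                 45,394.7668   361,704.2111
Price P = Σ PV = 45,394.7668.
Macaulay duration = Σ(t·PV) / P = 361,704.2111 / 45,394.7668 = 7.96797 years.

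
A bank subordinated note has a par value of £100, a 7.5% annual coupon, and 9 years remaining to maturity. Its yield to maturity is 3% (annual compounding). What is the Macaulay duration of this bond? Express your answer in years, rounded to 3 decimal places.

7.185 years

Periodic yield y = 0.03. Discount each cash flow and weight by its year:
  t   CF        PV=CF/(1+0.03)^t    t·PV
  1         7.50         7.2816         7.2816
  2         7.50         7.0695        14.1389
  3         7.50         6.8636        20.5907
  4         7.50         6.6637        26.6546
  5         7.50         6.4696        32.3478
  6         7.50         6.2811        37.6868
  7         7.50         6.0982        42.6873
  8         7.50         5.9206        47.3646
  9       107.50        82.3898       741.5082
  Σ                    135.0375       970.2605
Price P = Σ PV = 135.0375.
Macaulay duration = Σ(t·PV) / P = 970.2605 / 135.0375 = 7.18512 years.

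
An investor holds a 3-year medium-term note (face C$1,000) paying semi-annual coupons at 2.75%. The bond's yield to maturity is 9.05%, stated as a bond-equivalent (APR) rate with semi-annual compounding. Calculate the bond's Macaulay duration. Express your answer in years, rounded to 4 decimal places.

Periodic yield y = 0.04525. Discount each cash flow and weight by its period:
  t   CF        PV=CF/(1+0.04525)^t    t·PV
  1        13.75        13.1547        13.1547
  2        13.75        12.5853        25.1705
  3        13.75        12.0404        36.1213
  4        13.75        11.5192        46.0768
  5        13.75        11.0205        55.1026
  6     1,013.75       777.3378     4,664.0270
  Σ                    837.6580     4,839.6530
Price P = Σ PV = 837.6580.
Macaulay duration = Σ(t·PV) / P = 4,839.6530 / 837.6580 = 5.77760 half-year periods.
In years: 5.77760 / 2 = 2.88880 years.

2.8888 years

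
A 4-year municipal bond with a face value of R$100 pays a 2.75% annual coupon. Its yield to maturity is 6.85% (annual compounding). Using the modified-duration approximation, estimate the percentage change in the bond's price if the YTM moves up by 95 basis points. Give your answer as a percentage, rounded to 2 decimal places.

-3.40%

Periodic yield y = 0.0685. Modified duration first:
  t   CF        PV=CF/(1+0.0685)^t    t·PV
  1         2.75         2.5737         2.5737
  2         2.75         2.4087         4.8174
  3         2.75         2.2543         6.7629
  4       102.75        78.8286       315.3143
  Σ                     86.0653       329.4683
P = 86.0653; D_Mac = 3.82812 yrs; D_mod = 3.82812/(1+0.0685) = 3.58271 yrs.
ΔP/P ≈ -D_mod · Δy = -3.58271 × (+0.0095) = -0.034036 = -3.4036%.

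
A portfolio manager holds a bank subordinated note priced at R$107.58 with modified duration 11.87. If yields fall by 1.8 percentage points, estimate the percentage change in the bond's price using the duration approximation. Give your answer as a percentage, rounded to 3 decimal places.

+21.366%

Duration approximation: ΔP/P ≈ -D_mod · Δy = -11.87 × (-0.018) = +0.213660.
As a percentage: +21.3660%.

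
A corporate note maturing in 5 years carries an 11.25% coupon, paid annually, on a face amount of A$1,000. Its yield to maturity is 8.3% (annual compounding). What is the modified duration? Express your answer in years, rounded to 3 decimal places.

Periodic yield y = 0.083. First find Macaulay duration:
  t   CF        PV=CF/(1+0.083)^t    t·PV
  1       112.50       103.8781       103.8781
  2       112.50        95.9170       191.8340
  3       112.50        88.5660       265.6981
  4       112.50        81.7784       327.1137
  5     1,112.50       746.7199     3,733.5996
  Σ                  1,116.8595     4,622.1235
P = 1,116.8595; Macaulay duration = 4,622.1235 / 1,116.8595 = 4.13850 years.
Modified duration = D_Mac / (1 + y) = 4.13850 / 1.083 = 3.82133 years.

3.821 years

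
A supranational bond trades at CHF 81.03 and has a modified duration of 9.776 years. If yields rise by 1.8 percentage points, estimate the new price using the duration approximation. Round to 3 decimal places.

CHF 66.771

Duration approximation: ΔP/P ≈ -D_mod · Δy = -9.776 × (+0.018) = -0.175968.
New price ≈ 81.03 × (1 - 0.175968) = 66.77131296.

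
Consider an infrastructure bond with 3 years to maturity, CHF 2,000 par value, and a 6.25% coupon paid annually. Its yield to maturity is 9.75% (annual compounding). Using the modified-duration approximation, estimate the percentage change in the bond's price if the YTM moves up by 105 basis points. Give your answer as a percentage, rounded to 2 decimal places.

-2.70%

Periodic yield y = 0.0975. Modified duration first:
  t   CF        PV=CF/(1+0.0975)^t    t·PV
  1       125.00       113.8952       113.8952
  2       125.00       103.7770       207.5539
  3     2,125.00     1,607.4791     4,822.4374
  Σ                  1,825.1513     5,143.8866
P = 1,825.1513; D_Mac = 2.81833 yrs; D_mod = 2.81833/(1+0.0975) = 2.56796 yrs.
ΔP/P ≈ -D_mod · Δy = -2.56796 × (+0.0105) = -0.026964 = -2.6964%.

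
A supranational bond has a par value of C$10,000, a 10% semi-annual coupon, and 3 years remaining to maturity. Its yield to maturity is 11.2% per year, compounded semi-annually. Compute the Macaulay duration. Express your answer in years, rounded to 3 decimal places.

Periodic yield y = 0.056. Discount each cash flow and weight by its period:
  t   CF        PV=CF/(1+0.056)^t    t·PV
  1       500.00       473.4848       473.4848
  2       500.00       448.3758       896.7516
  3       500.00       424.5983     1,273.7949
  4       500.00       402.0817     1,608.3269
  5       500.00       380.7592     1,903.7960
  6    10,500.00     7,571.9160    45,431.4963
  Σ                  9,701.2159    51,587.6505
Price P = Σ PV = 9,701.2159.
Macaulay duration = Σ(t·PV) / P = 51,587.6505 / 9,701.2159 = 5.31765 half-year periods.
In years: 5.31765 / 2 = 2.65882 years.

2.659 years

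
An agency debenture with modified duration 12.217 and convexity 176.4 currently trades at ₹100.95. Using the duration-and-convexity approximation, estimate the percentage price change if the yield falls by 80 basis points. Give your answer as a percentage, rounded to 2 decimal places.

+10.34%

Duration effect: -D_mod·Δy = -12.217 × (-0.008) = +0.097736
Convexity effect: ½·C·(Δy)² = 0.5 × 176.4 × (-0.008)² = +0.0056448
ΔP/P ≈ +0.097736 + 0.0056448 = +0.1033808
= +10.33808%.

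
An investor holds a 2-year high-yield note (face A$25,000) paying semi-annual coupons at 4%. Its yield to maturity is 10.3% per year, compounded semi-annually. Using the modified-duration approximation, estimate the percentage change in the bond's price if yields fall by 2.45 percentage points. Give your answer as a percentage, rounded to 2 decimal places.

+4.52%

Periodic yield y = 0.0515. Modified duration first:
  t   CF        PV=CF/(1+0.0515)^t    t·PV
  1       500.00       475.5112       475.5112
  2       500.00       452.2218       904.4435
  3       500.00       430.0730     1,290.2190
  4    25,500.00    20,859.4605    83,437.8421
  Σ                 22,217.2664    86,108.0158
P = 22,217.2664; D_Mac = 3.87573 half-year periods = 1.93786 yrs; D_mod = 1.93786/(1+0.0515) = 1.84295 yrs.
ΔP/P ≈ -D_mod · Δy = -1.84295 × (-0.0245) = +0.045152 = +4.5152%.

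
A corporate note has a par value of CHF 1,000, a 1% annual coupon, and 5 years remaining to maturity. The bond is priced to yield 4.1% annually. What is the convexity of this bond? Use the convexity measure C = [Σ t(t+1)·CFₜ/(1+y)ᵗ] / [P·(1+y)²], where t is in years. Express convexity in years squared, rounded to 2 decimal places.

With y = 0.041:
  t   CF        PV=CF/(1+0.041)^t    t·PV        t(t+1)·PV
  1        10.00         9.6061         9.6061          19.2123
  2        10.00         9.2278        18.4556          55.3668
  3        10.00         8.8644        26.5931         106.3724
  4        10.00         8.5152        34.0610         170.3049
  5     1,010.00       826.1668     4,130.8339      24,785.0033
  Σ                    862.3803     4,219.5497      25,136.2597
P = 862.3803.
Convexity = Σ t(t+1)·PV / [P·(1+y)²] = 25,136.2597 / (862.3803 × 1.083681) = 26.89678.

26.90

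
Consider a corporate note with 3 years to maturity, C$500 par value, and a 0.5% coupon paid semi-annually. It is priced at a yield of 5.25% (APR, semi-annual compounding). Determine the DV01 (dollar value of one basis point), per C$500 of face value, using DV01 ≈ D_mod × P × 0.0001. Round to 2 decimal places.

Periodic yield y = 0.02625.
  t   CF        PV=CF/(1+0.02625)^t    t·PV
  1         1.25         1.2180         1.2180
  2         1.25         1.1869         2.3737
  3         1.25         1.1565         3.4695
  4         1.25         1.1269         4.5077
  5         1.25         1.0981         5.4905
  6       501.25       429.0771     2,574.4628
  Σ                    434.8636     2,591.5223
P = 434.8636; D_Mac = 5.95939 half-year periods = 2.97970 yrs; D_mod = 2.90348 yrs.
DV01 ≈ 2.90348 × 434.8636 × 0.0001 = 0.126262.

C$0.13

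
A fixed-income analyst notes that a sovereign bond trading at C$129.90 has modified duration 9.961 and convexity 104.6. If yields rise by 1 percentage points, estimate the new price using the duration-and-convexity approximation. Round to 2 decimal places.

Duration effect: -D_mod·Δy = -9.961 × (+0.01) = -0.099610
Convexity effect: ½·C·(Δy)² = 0.5 × 104.6 × (0.01)² = +0.0052300
ΔP/P ≈ -0.099610 + 0.0052300 = -0.094380
New price ≈ 129.90 × (1 - 0.094380) = 117.640038.

C$117.64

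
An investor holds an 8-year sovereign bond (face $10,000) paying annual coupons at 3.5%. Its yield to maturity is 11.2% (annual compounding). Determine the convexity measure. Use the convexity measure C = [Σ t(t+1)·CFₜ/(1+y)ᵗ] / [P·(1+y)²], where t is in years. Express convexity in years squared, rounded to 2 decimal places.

46.93

With y = 0.112:
  t   CF        PV=CF/(1+0.112)^t    t·PV        t(t+1)·PV
  1       350.00       314.7482       314.7482         629.4964
  2       350.00       283.0469       566.0939       1,698.2817
  3       350.00       254.5386       763.6159       3,054.4634
  4       350.00       228.9016       915.6065       4,578.0327
  5       350.00       205.8468     1,029.2340       6,175.4038
  6       350.00       185.1140     1,110.6841       7,774.7890
  7       350.00       166.4694     1,165.2861       9,322.2890
  8    10,350.00     4,426.9239    35,415.3908     318,738.5174
  Σ                  6,065.5895    41,280.6595     351,971.2734
P = 6,065.5895.
Convexity = Σ t(t+1)·PV / [P·(1+y)²] = 351,971.2734 / (6,065.5895 × 1.236544) = 46.92720.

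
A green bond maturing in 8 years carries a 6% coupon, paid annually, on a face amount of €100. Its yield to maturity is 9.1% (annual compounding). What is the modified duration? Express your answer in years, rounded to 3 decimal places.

5.887 years

Periodic yield y = 0.091. First find Macaulay duration:
  t   CF        PV=CF/(1+0.091)^t    t·PV
  1         6.00         5.4995         5.4995
  2         6.00         5.0408        10.0817
  3         6.00         4.6204        13.8611
  4         6.00         4.2350        16.9400
  5         6.00         3.8817        19.4087
  6         6.00         3.5580        21.3478
  7         6.00         3.2612        22.8284
  8       106.00        52.8090       422.4719
  Σ                     82.9056       532.4392
P = 82.9056; Macaulay duration = 532.4392 / 82.9056 = 6.42223 years.
Modified duration = D_Mac / (1 + y) = 6.42223 / 1.091 = 5.88655 years.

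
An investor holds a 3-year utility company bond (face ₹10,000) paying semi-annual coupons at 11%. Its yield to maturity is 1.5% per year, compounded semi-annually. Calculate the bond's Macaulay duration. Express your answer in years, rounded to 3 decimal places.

2.683 years

Periodic yield y = 0.0075. Discount each cash flow and weight by its period:
  t   CF        PV=CF/(1+0.0075)^t    t·PV
  1       550.00       545.9057       545.9057
  2       550.00       541.8419     1,083.6838
  3       550.00       537.8083     1,613.4250
  4       550.00       533.8048     2,135.2192
  5       550.00       529.8311     2,649.1553
  6    10,550.00    10,087.4671    60,524.8025
  Σ                 12,776.6589    68,552.1915
Price P = Σ PV = 12,776.6589.
Macaulay duration = Σ(t·PV) / P = 68,552.1915 / 12,776.6589 = 5.36542 half-year periods.
In years: 5.36542 / 2 = 2.68271 years.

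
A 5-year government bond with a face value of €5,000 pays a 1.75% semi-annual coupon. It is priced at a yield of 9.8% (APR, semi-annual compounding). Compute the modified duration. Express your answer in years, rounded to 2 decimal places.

4.54 years

Periodic yield y = 0.049. First find Macaulay duration:
  t   CF        PV=CF/(1+0.049)^t    t·PV
  1        43.75        41.7064        41.7064
  2        43.75        39.7582        79.5165
  3        43.75        37.9011       113.7032
  4        43.75        36.1307       144.5227
  5        43.75        34.4430       172.2149
  6        43.75        32.8341       197.0046
  7        43.75        31.3004       219.1027
  8        43.75        29.8383       238.7064
  9        43.75        28.4445       256.0007
  10    5,043.75     3,126.0698    31,260.6979
  Σ                  3,438.4265    32,723.1760
P = 3,438.4265; Macaulay duration = 32,723.1760 / 3,438.4265 = 9.51690 half-year periods = 4.75845 years.
Modified duration = D_Mac / (1 + y) = 4.75845 / 1.049 = 4.53618 years.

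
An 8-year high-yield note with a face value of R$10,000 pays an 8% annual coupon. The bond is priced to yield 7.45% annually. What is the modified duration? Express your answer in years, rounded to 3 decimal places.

Periodic yield y = 0.0745. First find Macaulay duration:
  t   CF        PV=CF/(1+0.0745)^t    t·PV
  1       800.00       744.5323       744.5323
  2       800.00       692.9105     1,385.8210
  3       800.00       644.8679     1,934.6036
  4       800.00       600.1562     2,400.6249
  5       800.00       558.5446     2,792.7232
  6       800.00       519.8182     3,118.9091
  7       800.00       483.7768     3,386.4377
  8    10,800.00     6,078.1638    48,625.3101
  Σ                 10,322.7703    64,388.9618
P = 10,322.7703; Macaulay duration = 64,388.9618 / 10,322.7703 = 6.23757 years.
Modified duration = D_Mac / (1 + y) = 6.23757 / 1.0745 = 5.80509 years.

5.805 years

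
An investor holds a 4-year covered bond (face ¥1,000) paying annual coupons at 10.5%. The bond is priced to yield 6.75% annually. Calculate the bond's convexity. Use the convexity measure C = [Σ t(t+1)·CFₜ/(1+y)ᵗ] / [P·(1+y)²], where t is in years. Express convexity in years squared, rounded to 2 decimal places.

14.63

With y = 0.0675:
  t   CF        PV=CF/(1+0.0675)^t    t·PV        t(t+1)·PV
  1       105.00        98.3607        98.3607         196.7213
  2       105.00        92.1411       184.2823         552.8468
  3       105.00        86.3149       258.9446       1,035.7785
  4     1,105.00       850.9239     3,403.6958      17,018.4788
  Σ                  1,127.7406     3,945.2833      18,803.8254
P = 1,127.7406.
Convexity = Σ t(t+1)·PV / [P·(1+y)²] = 18,803.8254 / (1,127.7406 × 1.139556) = 14.63192.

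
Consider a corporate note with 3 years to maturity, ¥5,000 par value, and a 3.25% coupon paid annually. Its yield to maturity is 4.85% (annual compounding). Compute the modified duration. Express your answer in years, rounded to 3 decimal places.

Periodic yield y = 0.0485. First find Macaulay duration:
  t   CF        PV=CF/(1+0.0485)^t    t·PV
  1       162.50       154.9833       154.9833
  2       162.50       147.8143       295.6286
  3     5,162.50     4,478.7287    13,436.1862
  Σ                  4,781.5264    13,886.7982
P = 4,781.5264; Macaulay duration = 13,886.7982 / 4,781.5264 = 2.90426 years.
Modified duration = D_Mac / (1 + y) = 2.90426 / 1.0485 = 2.76992 years.

2.770 years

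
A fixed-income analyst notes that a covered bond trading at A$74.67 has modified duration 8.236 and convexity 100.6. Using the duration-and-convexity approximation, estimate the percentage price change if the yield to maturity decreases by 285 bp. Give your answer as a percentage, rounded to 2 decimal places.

+27.56%

Duration effect: -D_mod·Δy = -8.236 × (-0.0285) = +0.234726
Convexity effect: ½·C·(Δy)² = 0.5 × 100.6 × (-0.0285)² = +0.040856175
ΔP/P ≈ +0.234726 + 0.040856175 = +0.275582175
= +27.5582175%.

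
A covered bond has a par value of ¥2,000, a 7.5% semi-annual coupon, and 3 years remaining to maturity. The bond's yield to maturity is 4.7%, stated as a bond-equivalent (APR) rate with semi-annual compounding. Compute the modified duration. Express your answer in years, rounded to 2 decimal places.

2.69 years

Periodic yield y = 0.0235. First find Macaulay duration:
  t   CF        PV=CF/(1+0.0235)^t    t·PV
  1        75.00        73.2780        73.2780
  2        75.00        71.5955       143.1909
  3        75.00        69.9516       209.8548
  4        75.00        68.3455       273.3820
  5        75.00        66.7763       333.8813
  6     2,075.00     1,805.0574    10,830.3445
  Σ                  2,155.0042    11,863.9314
P = 2,155.0042; Macaulay duration = 11,863.9314 / 2,155.0042 = 5.50529 half-year periods = 2.75265 years.
Modified duration = D_Mac / (1 + y) = 2.75265 / 1.0235 = 2.68944 years.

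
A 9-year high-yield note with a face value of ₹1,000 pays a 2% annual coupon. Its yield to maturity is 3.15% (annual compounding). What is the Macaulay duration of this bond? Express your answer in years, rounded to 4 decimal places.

8.2860 years

Periodic yield y = 0.0315. Discount each cash flow and weight by its year:
  t   CF        PV=CF/(1+0.0315)^t    t·PV
  1        20.00        19.3892        19.3892
  2        20.00        18.7971        37.5943
  3        20.00        18.2231        54.6693
  4        20.00        17.6666        70.6664
  5        20.00        17.1271        85.6355
  6        20.00        16.6041        99.6244
  7        20.00        16.0970       112.6791
  8        20.00        15.6054       124.8436
  9     1,020.00       771.5731     6,944.1579
  Σ                    911.0828     7,549.2598
Price P = Σ PV = 911.0828.
Macaulay duration = Σ(t·PV) / P = 7,549.2598 / 911.0828 = 8.28603 years.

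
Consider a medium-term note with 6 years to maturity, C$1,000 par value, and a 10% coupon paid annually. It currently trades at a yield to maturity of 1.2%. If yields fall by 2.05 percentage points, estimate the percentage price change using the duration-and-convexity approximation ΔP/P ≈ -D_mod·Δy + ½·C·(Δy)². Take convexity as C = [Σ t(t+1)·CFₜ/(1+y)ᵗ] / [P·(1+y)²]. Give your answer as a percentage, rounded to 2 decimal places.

+10.87%

With y = 0.012:
  t   CF        PV=CF/(1+0.012)^t    t·PV        t(t+1)·PV
  1       100.00        98.8142        98.8142         197.6285
  2       100.00        97.6425       195.2850         585.8551
  3       100.00        96.4847       289.4541       1,157.8164
  4       100.00        95.3406       381.3625       1,906.8123
  5       100.00        94.2101       471.0505       2,826.3028
  6     1,100.00     1,024.0228     6,144.1366      43,008.9560
  Σ                  1,506.5149     7,580.1029      49,683.3711
P = 1,506.5149; D_Mac = 5.03155 yrs; D_mod = 4.97189 yrs; C = 32.20154.
Duration effect: -4.97189 × (-0.0205) = +0.101924
Convexity effect: 0.5 × 32.20154 × (-0.0205)² = +0.0067663
ΔP/P ≈ +0.101924 + 0.0067663 = +0.108690 = +10.8690%.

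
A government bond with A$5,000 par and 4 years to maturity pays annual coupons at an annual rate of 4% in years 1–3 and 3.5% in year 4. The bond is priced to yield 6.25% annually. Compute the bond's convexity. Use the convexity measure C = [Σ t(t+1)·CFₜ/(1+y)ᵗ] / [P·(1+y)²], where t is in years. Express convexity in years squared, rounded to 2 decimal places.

With y = 0.0625:
  t   CF        PV=CF/(1+0.0625)^t    t·PV        t(t+1)·PV
  1       200.00       188.2353       188.2353         376.4706
  2       200.00       177.1626       354.3253       1,062.9758
  3       200.00       166.7413       500.2239       2,000.8956
  4     5,175.00     4,060.6410    16,242.5641      81,212.8207
  Σ                  4,592.7803    17,285.3486      84,653.1627
P = 4,592.7803.
Convexity = Σ t(t+1)·PV / [P·(1+y)²] = 84,653.1627 / (4,592.7803 × 1.128906) = 16.32712.

16.33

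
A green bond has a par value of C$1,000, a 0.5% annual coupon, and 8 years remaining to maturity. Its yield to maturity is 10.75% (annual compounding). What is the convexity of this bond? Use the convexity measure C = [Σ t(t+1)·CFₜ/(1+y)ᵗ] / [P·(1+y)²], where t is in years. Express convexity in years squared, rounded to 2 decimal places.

56.57

With y = 0.1075:
  t   CF        PV=CF/(1+0.1075)^t    t·PV        t(t+1)·PV
  1         5.00         4.5147         4.5147           9.0293
  2         5.00         4.0765         8.1529          24.4587
  3         5.00         3.6808        11.0423          44.1693
  4         5.00         3.3235        13.2940          66.4699
  5         5.00         3.0009        15.0045          90.0270
  6         5.00         2.7096        16.2577         113.8038
  7         5.00         2.4466        17.1262         137.0099
  8     1,005.00       444.0340     3,552.2716      31,970.4448
  Σ                    467.7865     3,637.6639      32,455.4127
P = 467.7865.
Convexity = Σ t(t+1)·PV / [P·(1+y)²] = 32,455.4127 / (467.7865 × 1.226556) = 56.56555.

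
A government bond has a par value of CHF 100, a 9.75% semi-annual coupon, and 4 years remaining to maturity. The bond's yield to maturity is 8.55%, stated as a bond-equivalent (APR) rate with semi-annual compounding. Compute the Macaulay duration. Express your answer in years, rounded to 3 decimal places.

3.420 years

Periodic yield y = 0.04275. Discount each cash flow and weight by its period:
  t   CF        PV=CF/(1+0.04275)^t    t·PV
  1        4.875         4.6751         4.6751
  2        4.875         4.4835         8.9669
  3        4.875         4.2997        12.8990
  4        4.875         4.1234        16.4935
  5        4.875         3.9543        19.7717
  6        4.875         3.7922        22.7533
  7        4.875         3.6367        25.4572
  8      104.875        75.0292       600.2337
  Σ                    103.9942       711.2505
Price P = Σ PV = 103.9942.
Macaulay duration = Σ(t·PV) / P = 711.2505 / 103.9942 = 6.83933 half-year periods.
In years: 6.83933 / 2 = 3.41967 years.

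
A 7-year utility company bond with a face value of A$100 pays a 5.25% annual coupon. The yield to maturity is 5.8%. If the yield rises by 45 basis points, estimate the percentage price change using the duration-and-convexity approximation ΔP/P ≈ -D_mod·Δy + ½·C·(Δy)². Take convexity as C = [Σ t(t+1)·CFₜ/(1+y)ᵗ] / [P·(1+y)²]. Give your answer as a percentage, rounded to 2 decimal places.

-2.52%

With y = 0.058:
  t   CF        PV=CF/(1+0.058)^t    t·PV        t(t+1)·PV
  1         5.25         4.9622         4.9622           9.9244
  2         5.25         4.6902         9.3803          28.1410
  3         5.25         4.4330        13.2991          53.1966
  4         5.25         4.1900        16.7601          83.8005
  5         5.25         3.9603        19.8016         118.8098
  6         5.25         3.7432        22.4593         157.2152
  7       105.25        70.9288       496.5014       3,972.0111
  Σ                     96.9077       583.1641       4,423.0986
P = 96.9077; D_Mac = 6.01772 yrs; D_mod = 5.68783 yrs; C = 40.77527.
Duration effect: -5.68783 × (+0.0045) = -0.025595
Convexity effect: 0.5 × 40.77527 × (0.0045)² = +0.0004128
ΔP/P ≈ -0.025595 + 0.0004128 = -0.025182 = -2.5182%.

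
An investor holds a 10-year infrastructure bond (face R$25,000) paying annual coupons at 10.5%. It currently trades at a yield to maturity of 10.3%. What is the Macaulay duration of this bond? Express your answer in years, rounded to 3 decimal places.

Periodic yield y = 0.103. Discount each cash flow and weight by its year:
  t   CF        PV=CF/(1+0.103)^t    t·PV
  1     2,625.00     2,379.8731     2,379.8731
  2     2,625.00     2,157.6365     4,315.2730
  3     2,625.00     1,956.1528     5,868.4583
  4     2,625.00     1,773.4839     7,093.9357
  5     2,625.00     1,607.8730     8,039.3651
  6     2,625.00     1,457.7271     8,746.3627
  7     2,625.00     1,321.6021     9,251.2147
  8     2,625.00     1,198.1887     9,585.5094
  9     2,625.00     1,086.2998     9,776.6981
  10   27,625.00    10,364.4715   103,644.7151
  Σ                 25,303.3085   168,701.4053
Price P = Σ PV = 25,303.3085.
Macaulay duration = Σ(t·PV) / P = 168,701.4053 / 25,303.3085 = 6.66717 years.

6.667 years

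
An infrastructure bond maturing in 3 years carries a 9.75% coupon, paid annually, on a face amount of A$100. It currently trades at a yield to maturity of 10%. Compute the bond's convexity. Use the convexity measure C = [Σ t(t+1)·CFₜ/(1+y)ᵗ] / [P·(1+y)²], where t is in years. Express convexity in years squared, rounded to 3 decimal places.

8.778

With y = 0.1:
  t   CF        PV=CF/(1+0.1)^t    t·PV        t(t+1)·PV
  1         9.75         8.8636         8.8636          17.7273
  2         9.75         8.0579        16.1157          48.3471
  3       109.75        82.4568       247.3704         989.4816
  Σ                     99.3783       272.3497       1,055.5560
P = 99.3783.
Convexity = Σ t(t+1)·PV / [P·(1+y)²] = 1,055.5560 / (99.3783 × 1.210000) = 8.77818.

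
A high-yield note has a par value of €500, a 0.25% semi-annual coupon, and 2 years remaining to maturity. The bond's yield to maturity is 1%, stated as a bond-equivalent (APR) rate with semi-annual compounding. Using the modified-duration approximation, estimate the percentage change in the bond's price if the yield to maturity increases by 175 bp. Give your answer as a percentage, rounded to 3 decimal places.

Periodic yield y = 0.005. Modified duration first:
  t   CF        PV=CF/(1+0.005)^t    t·PV
  1        0.625         0.6219         0.6219
  2        0.625         0.6188         1.2376
  3        0.625         0.6157         1.8472
  4      500.625       490.7364     1,962.9457
  Σ                    492.5928     1,966.6523
P = 492.5928; D_Mac = 3.99245 half-year periods = 1.99623 yrs; D_mod = 1.99623/(1+0.005) = 1.98629 yrs.
ΔP/P ≈ -D_mod · Δy = -1.98629 × (+0.0175) = -0.034760 = -3.4760%.

-3.476%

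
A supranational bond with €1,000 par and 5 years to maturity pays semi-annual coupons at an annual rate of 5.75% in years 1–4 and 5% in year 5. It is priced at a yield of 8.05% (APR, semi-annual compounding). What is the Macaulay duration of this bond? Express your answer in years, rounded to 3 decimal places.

Periodic yield y = 0.04025. Discount each cash flow and weight by its period:
  t   CF        PV=CF/(1+0.04025)^t    t·PV
  1        28.75        27.6376        27.6376
  2        28.75        26.5682        53.1364
  3        28.75        25.5402        76.6207
  4        28.75        24.5520        98.2080
  5        28.75        23.6020       118.0101
  6        28.75        22.6888       136.1328
  7        28.75        21.8109       152.6764
  8        28.75        20.9670       167.7359
  9        25.00        17.5267       157.7404
  10    1,025.00       690.7909     6,907.9092
  Σ                    901.6844     7,895.8075
Price P = Σ PV = 901.6844.
Macaulay duration = Σ(t·PV) / P = 7,895.8075 / 901.6844 = 8.75673 half-year periods.
In years: 8.75673 / 2 = 4.37837 years.

4.378 years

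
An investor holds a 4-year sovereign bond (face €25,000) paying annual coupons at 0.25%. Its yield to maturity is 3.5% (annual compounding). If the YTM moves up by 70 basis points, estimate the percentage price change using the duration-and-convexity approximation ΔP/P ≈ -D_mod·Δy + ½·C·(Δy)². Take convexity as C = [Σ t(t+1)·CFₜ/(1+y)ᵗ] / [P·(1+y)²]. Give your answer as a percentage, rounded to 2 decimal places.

With y = 0.035:
  t   CF        PV=CF/(1+0.035)^t    t·PV        t(t+1)·PV
  1        62.50        60.3865        60.3865         120.7729
  2        62.50        58.3444       116.6888         350.0665
  3        62.50        56.3714       169.1143         676.4570
  4    25,062.50    21,840.5208    87,362.0833     436,810.4166
  Σ                 22,015.6231    87,708.2729     437,957.7131
P = 22,015.6231; D_Mac = 3.98391 yrs; D_mod = 3.84919 yrs; C = 18.57037.
Duration effect: -3.84919 × (+0.007) = -0.026944
Convexity effect: 0.5 × 18.57037 × (0.007)² = +0.0004550
ΔP/P ≈ -0.026944 + 0.0004550 = -0.026489 = -2.6489%.

-2.65%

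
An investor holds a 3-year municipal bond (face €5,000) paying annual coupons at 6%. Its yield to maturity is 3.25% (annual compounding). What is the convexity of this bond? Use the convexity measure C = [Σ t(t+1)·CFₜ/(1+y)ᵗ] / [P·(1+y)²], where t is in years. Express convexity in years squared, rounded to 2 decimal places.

10.46

With y = 0.0325:
  t   CF        PV=CF/(1+0.0325)^t    t·PV        t(t+1)·PV
  1       300.00       290.5569       290.5569         581.1138
  2       300.00       281.4110       562.8221       1,688.4663
  3     5,300.00     4,815.1042    14,445.3126      57,781.2502
  Σ                  5,387.0721    15,298.6915      60,050.8303
P = 5,387.0721.
Convexity = Σ t(t+1)·PV / [P·(1+y)²] = 60,050.8303 / (5,387.0721 × 1.066056) = 10.45649.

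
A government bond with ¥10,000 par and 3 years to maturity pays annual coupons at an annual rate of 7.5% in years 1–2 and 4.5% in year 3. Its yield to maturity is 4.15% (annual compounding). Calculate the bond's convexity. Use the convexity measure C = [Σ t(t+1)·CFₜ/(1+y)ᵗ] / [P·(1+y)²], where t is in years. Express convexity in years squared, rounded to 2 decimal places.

With y = 0.0415:
  t   CF        PV=CF/(1+0.0415)^t    t·PV        t(t+1)·PV
  1       750.00       720.1152       720.1152       1,440.2304
  2       750.00       691.4212     1,382.8425       4,148.5274
  3    10,450.00     9,249.9305    27,749.7914     110,999.1655
  Σ                 10,661.4669    29,852.7491     116,587.9233
P = 10,661.4669.
Convexity = Σ t(t+1)·PV / [P·(1+y)²] = 116,587.9233 / (10,661.4669 × 1.084722) = 10.08134.

10.08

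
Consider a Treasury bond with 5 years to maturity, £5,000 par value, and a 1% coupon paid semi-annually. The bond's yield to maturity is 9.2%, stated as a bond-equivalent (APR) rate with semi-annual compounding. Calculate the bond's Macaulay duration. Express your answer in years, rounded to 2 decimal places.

4.86 years

Periodic yield y = 0.046. Discount each cash flow and weight by its period:
  t   CF        PV=CF/(1+0.046)^t    t·PV
  1        25.00        23.9006        23.9006
  2        25.00        22.8495        45.6990
  3        25.00        21.8446        65.5339
  4        25.00        20.8840        83.5359
  5        25.00        19.9656        99.8278
  6        25.00        19.0875       114.5252
  7        25.00        18.2481       127.7369
  8        25.00        17.4456       139.5650
  9        25.00        16.6784       150.1058
  10    5,025.00     3,204.9350    32,049.3496
  Σ                  3,385.8389    32,899.7797
Price P = Σ PV = 3,385.8389.
Macaulay duration = Σ(t·PV) / P = 32,899.7797 / 3,385.8389 = 9.71688 half-year periods.
In years: 9.71688 / 2 = 4.85844 years.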